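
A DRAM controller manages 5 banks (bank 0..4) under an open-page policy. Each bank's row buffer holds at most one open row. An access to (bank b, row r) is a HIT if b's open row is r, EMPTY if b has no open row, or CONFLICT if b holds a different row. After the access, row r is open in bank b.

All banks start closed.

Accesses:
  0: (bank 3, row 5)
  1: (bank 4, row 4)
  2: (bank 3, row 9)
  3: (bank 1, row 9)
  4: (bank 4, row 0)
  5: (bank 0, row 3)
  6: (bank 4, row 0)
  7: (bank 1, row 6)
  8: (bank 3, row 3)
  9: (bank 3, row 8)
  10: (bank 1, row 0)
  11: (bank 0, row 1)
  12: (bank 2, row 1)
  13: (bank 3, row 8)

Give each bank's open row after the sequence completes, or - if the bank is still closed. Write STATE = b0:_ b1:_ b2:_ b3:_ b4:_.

  [0] b3 r5: no row ⇒ E
  [1] b4 r4: no row ⇒ E
  [2] b3 r9: had r5 ⇒ C
  [3] b1 r9: no row ⇒ E
  [4] b4 r0: had r4 ⇒ C
  [5] b0 r3: no row ⇒ E
  [6] b4 r0: had r0 ⇒ H
  [7] b1 r6: had r9 ⇒ C
  [8] b3 r3: had r9 ⇒ C
  [9] b3 r8: had r3 ⇒ C
  [10] b1 r0: had r6 ⇒ C
  [11] b0 r1: had r3 ⇒ C
  [12] b2 r1: no row ⇒ E
  [13] b3 r8: had r8 ⇒ H

STATE = b0:1 b1:0 b2:1 b3:8 b4:0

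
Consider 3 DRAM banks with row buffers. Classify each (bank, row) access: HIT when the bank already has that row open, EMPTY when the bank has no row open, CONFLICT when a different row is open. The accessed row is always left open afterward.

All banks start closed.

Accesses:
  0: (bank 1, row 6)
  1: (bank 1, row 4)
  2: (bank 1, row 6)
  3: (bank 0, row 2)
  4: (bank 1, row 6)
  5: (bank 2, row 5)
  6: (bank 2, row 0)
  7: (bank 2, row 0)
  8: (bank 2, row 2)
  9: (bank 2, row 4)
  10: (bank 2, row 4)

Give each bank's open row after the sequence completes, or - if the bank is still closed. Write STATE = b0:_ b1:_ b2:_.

#0 (1,6) E
#1 (1,4) C  (was 6)
#2 (1,6) C  (was 4)
#3 (0,2) E
#4 (1,6) H  (was 6)
#5 (2,5) E
#6 (2,0) C  (was 5)
#7 (2,0) H  (was 0)
#8 (2,2) C  (was 0)
#9 (2,4) C  (was 2)
#10 (2,4) H  (was 4)

STATE = b0:2 b1:6 b2:4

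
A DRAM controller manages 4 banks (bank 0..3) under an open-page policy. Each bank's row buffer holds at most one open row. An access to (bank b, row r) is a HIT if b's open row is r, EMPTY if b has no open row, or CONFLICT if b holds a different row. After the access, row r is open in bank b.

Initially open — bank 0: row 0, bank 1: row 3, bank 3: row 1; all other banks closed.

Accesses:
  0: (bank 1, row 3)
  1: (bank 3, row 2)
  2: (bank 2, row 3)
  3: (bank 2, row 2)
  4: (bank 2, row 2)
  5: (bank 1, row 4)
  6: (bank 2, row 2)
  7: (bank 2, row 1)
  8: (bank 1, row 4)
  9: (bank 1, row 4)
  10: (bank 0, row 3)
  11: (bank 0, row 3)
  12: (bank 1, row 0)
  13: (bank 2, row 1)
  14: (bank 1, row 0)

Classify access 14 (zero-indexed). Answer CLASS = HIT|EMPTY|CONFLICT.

step 0: bank1 3->3 [HIT]
step 1: bank3 1->2 [CONFLICT]
step 2: bank2 None->3 [EMPTY]
step 3: bank2 3->2 [CONFLICT]
step 4: bank2 2->2 [HIT]
step 5: bank1 3->4 [CONFLICT]
step 6: bank2 2->2 [HIT]
step 7: bank2 2->1 [CONFLICT]
step 8: bank1 4->4 [HIT]
step 9: bank1 4->4 [HIT]
step 10: bank0 0->3 [CONFLICT]
step 11: bank0 3->3 [HIT]
step 12: bank1 4->0 [CONFLICT]
step 13: bank2 1->1 [HIT]
step 14: bank1 0->0 [HIT]

CLASS = HIT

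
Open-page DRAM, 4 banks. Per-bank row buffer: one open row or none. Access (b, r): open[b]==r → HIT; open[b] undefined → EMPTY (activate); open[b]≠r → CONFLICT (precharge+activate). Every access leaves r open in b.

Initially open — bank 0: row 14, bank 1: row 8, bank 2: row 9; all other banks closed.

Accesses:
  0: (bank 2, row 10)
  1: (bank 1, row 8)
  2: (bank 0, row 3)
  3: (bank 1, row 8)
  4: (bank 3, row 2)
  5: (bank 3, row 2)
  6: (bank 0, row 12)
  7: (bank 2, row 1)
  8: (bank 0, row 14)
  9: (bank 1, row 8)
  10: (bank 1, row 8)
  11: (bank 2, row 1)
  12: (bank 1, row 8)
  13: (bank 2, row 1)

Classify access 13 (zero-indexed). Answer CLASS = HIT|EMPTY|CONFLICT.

CLASS = HIT

0: bank 2 row 10 — prev 9 → CONFLICT
1: bank 1 row 8 — prev 8 → HIT
2: bank 0 row 3 — prev 14 → CONFLICT
3: bank 1 row 8 — prev 8 → HIT
4: bank 3 row 2 — prev None → EMPTY
5: bank 3 row 2 — prev 2 → HIT
6: bank 0 row 12 — prev 3 → CONFLICT
7: bank 2 row 1 — prev 10 → CONFLICT
8: bank 0 row 14 — prev 12 → CONFLICT
9: bank 1 row 8 — prev 8 → HIT
10: bank 1 row 8 — prev 8 → HIT
11: bank 2 row 1 — prev 1 → HIT
12: bank 1 row 8 — prev 8 → HIT
13: bank 2 row 1 — prev 1 → HIT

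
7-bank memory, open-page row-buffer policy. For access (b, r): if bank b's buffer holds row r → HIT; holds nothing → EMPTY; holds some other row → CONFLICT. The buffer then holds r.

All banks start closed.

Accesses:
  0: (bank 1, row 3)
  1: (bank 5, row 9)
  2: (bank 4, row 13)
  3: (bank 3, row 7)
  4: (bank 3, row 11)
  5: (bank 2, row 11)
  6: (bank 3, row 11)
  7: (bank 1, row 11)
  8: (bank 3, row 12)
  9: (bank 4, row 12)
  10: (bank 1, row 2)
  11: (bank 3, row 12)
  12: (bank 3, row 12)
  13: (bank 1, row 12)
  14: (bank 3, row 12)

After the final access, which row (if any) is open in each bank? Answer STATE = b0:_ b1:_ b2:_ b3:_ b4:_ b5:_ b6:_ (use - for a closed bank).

0: bank 1 row 3 — prev None → EMPTY
1: bank 5 row 9 — prev None → EMPTY
2: bank 4 row 13 — prev None → EMPTY
3: bank 3 row 7 — prev None → EMPTY
4: bank 3 row 11 — prev 7 → CONFLICT
5: bank 2 row 11 — prev None → EMPTY
6: bank 3 row 11 — prev 11 → HIT
7: bank 1 row 11 — prev 3 → CONFLICT
8: bank 3 row 12 — prev 11 → CONFLICT
9: bank 4 row 12 — prev 13 → CONFLICT
10: bank 1 row 2 — prev 11 → CONFLICT
11: bank 3 row 12 — prev 12 → HIT
12: bank 3 row 12 — prev 12 → HIT
13: bank 1 row 12 — prev 2 → CONFLICT
14: bank 3 row 12 — prev 12 → HIT

STATE = b0:- b1:12 b2:11 b3:12 b4:12 b5:9 b6:-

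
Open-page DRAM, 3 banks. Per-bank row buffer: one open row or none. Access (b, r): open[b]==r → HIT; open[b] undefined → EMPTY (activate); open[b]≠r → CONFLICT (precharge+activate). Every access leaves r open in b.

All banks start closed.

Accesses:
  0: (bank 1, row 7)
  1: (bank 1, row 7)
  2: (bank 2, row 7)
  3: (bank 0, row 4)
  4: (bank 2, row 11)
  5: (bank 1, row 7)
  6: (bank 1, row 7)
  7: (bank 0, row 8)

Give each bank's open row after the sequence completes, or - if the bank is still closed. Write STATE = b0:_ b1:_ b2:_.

0: bank 1 row 7 — prev None → EMPTY
1: bank 1 row 7 — prev 7 → HIT
2: bank 2 row 7 — prev None → EMPTY
3: bank 0 row 4 — prev None → EMPTY
4: bank 2 row 11 — prev 7 → CONFLICT
5: bank 1 row 7 — prev 7 → HIT
6: bank 1 row 7 — prev 7 → HIT
7: bank 0 row 8 — prev 4 → CONFLICT

STATE = b0:8 b1:7 b2:11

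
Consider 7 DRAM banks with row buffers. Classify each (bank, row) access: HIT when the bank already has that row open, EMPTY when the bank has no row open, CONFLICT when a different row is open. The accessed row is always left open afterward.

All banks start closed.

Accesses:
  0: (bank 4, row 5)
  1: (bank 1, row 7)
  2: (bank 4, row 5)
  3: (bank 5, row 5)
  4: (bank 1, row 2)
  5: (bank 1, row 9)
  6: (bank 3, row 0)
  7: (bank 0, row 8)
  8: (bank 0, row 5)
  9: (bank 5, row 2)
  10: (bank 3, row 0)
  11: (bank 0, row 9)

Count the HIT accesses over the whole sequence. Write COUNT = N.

COUNT = 2

  [0] b4 r5: no row ⇒ E
  [1] b1 r7: no row ⇒ E
  [2] b4 r5: had r5 ⇒ H
  [3] b5 r5: no row ⇒ E
  [4] b1 r2: had r7 ⇒ C
  [5] b1 r9: had r2 ⇒ C
  [6] b3 r0: no row ⇒ E
  [7] b0 r8: no row ⇒ E
  [8] b0 r5: had r8 ⇒ C
  [9] b5 r2: had r5 ⇒ C
  [10] b3 r0: had r0 ⇒ H
  [11] b0 r9: had r5 ⇒ C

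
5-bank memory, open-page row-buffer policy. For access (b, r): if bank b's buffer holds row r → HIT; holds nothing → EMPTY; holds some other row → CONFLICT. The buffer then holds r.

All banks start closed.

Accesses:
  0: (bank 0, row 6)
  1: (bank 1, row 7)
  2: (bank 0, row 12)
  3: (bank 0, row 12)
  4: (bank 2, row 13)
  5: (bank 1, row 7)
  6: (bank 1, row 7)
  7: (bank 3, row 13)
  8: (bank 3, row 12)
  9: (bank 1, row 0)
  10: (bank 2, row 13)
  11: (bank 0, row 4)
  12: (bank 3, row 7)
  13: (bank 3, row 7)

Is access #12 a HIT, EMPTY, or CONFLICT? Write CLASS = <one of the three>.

#0 (0,6) E
#1 (1,7) E
#2 (0,12) C  (was 6)
#3 (0,12) H  (was 12)
#4 (2,13) E
#5 (1,7) H  (was 7)
#6 (1,7) H  (was 7)
#7 (3,13) E
#8 (3,12) C  (was 13)
#9 (1,0) C  (was 7)
#10 (2,13) H  (was 13)
#11 (0,4) C  (was 12)
#12 (3,7) C  (was 12)
#13 (3,7) H  (was 7)

CLASS = CONFLICT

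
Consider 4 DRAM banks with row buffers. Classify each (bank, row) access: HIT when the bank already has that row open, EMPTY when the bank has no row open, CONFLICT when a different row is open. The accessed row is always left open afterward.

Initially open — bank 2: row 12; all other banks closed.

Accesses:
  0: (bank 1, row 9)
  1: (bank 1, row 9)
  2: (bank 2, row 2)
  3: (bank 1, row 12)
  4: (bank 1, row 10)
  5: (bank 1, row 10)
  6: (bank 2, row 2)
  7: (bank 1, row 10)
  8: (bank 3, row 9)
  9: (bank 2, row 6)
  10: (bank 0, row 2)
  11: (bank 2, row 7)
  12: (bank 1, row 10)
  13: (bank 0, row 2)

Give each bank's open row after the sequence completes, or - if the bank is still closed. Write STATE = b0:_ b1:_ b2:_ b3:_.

STATE = b0:2 b1:10 b2:7 b3:9

#0 (1,9) E
#1 (1,9) H  (was 9)
#2 (2,2) C  (was 12)
#3 (1,12) C  (was 9)
#4 (1,10) C  (was 12)
#5 (1,10) H  (was 10)
#6 (2,2) H  (was 2)
#7 (1,10) H  (was 10)
#8 (3,9) E
#9 (2,6) C  (was 2)
#10 (0,2) E
#11 (2,7) C  (was 6)
#12 (1,10) H  (was 10)
#13 (0,2) H  (was 2)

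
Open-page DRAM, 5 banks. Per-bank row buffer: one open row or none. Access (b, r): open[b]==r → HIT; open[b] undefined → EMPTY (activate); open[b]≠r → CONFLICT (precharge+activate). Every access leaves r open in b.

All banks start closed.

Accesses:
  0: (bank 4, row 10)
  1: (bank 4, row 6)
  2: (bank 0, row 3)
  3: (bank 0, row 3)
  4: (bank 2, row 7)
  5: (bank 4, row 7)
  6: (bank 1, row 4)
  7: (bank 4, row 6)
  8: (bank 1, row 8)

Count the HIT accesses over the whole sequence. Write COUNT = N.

  [0] b4 r10: no row ⇒ E
  [1] b4 r6: had r10 ⇒ C
  [2] b0 r3: no row ⇒ E
  [3] b0 r3: had r3 ⇒ H
  [4] b2 r7: no row ⇒ E
  [5] b4 r7: had r6 ⇒ C
  [6] b1 r4: no row ⇒ E
  [7] b4 r6: had r7 ⇒ C
  [8] b1 r8: had r4 ⇒ C

COUNT = 1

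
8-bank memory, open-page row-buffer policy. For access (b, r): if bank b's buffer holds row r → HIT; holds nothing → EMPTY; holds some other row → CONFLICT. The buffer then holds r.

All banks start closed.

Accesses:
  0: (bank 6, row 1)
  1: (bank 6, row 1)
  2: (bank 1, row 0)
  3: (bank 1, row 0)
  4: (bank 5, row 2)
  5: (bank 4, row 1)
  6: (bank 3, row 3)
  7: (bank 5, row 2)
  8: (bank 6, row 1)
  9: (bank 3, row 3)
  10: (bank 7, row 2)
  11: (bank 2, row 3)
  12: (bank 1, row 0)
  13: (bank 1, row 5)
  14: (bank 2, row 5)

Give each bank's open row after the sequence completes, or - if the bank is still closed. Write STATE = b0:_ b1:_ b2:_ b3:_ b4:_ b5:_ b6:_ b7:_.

STATE = b0:- b1:5 b2:5 b3:3 b4:1 b5:2 b6:1 b7:2

step 0: bank6 None->1 [EMPTY]
step 1: bank6 1->1 [HIT]
step 2: bank1 None->0 [EMPTY]
step 3: bank1 0->0 [HIT]
step 4: bank5 None->2 [EMPTY]
step 5: bank4 None->1 [EMPTY]
step 6: bank3 None->3 [EMPTY]
step 7: bank5 2->2 [HIT]
step 8: bank6 1->1 [HIT]
step 9: bank3 3->3 [HIT]
step 10: bank7 None->2 [EMPTY]
step 11: bank2 None->3 [EMPTY]
step 12: bank1 0->0 [HIT]
step 13: bank1 0->5 [CONFLICT]
step 14: bank2 3->5 [CONFLICT]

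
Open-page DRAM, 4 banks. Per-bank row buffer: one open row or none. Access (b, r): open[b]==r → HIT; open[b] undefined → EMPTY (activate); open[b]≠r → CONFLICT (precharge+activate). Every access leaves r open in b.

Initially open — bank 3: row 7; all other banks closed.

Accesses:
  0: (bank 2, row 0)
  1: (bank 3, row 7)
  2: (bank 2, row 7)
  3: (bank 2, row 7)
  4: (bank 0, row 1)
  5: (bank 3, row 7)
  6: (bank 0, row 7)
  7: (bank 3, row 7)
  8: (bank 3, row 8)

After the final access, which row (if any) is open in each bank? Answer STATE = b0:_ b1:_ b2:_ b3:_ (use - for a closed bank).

#0 (2,0) E
#1 (3,7) H  (was 7)
#2 (2,7) C  (was 0)
#3 (2,7) H  (was 7)
#4 (0,1) E
#5 (3,7) H  (was 7)
#6 (0,7) C  (was 1)
#7 (3,7) H  (was 7)
#8 (3,8) C  (was 7)

STATE = b0:7 b1:- b2:7 b3:8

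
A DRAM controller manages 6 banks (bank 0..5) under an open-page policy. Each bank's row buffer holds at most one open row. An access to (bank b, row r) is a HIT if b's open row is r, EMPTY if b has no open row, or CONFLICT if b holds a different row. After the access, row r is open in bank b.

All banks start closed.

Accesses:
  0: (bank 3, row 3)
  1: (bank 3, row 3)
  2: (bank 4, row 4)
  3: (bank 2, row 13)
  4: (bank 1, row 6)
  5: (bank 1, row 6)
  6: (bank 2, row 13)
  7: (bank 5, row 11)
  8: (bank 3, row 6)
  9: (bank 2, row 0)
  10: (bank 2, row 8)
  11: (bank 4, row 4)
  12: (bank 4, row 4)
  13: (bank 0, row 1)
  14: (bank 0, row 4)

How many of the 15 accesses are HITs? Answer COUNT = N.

COUNT = 5

#0 (3,3) E
#1 (3,3) H  (was 3)
#2 (4,4) E
#3 (2,13) E
#4 (1,6) E
#5 (1,6) H  (was 6)
#6 (2,13) H  (was 13)
#7 (5,11) E
#8 (3,6) C  (was 3)
#9 (2,0) C  (was 13)
#10 (2,8) C  (was 0)
#11 (4,4) H  (was 4)
#12 (4,4) H  (was 4)
#13 (0,1) E
#14 (0,4) C  (was 1)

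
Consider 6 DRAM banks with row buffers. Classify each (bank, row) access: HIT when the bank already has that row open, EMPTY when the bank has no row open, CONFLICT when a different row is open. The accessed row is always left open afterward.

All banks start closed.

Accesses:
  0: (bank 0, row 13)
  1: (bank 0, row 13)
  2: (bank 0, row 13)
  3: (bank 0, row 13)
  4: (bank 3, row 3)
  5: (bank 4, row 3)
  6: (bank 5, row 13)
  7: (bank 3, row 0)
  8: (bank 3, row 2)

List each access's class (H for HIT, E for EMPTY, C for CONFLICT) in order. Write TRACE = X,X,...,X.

TRACE = E,H,H,H,E,E,E,C,C

0: bank 0 row 13 — prev None → EMPTY
1: bank 0 row 13 — prev 13 → HIT
2: bank 0 row 13 — prev 13 → HIT
3: bank 0 row 13 — prev 13 → HIT
4: bank 3 row 3 — prev None → EMPTY
5: bank 4 row 3 — prev None → EMPTY
6: bank 5 row 13 — prev None → EMPTY
7: bank 3 row 0 — prev 3 → CONFLICT
8: bank 3 row 2 — prev 0 → CONFLICT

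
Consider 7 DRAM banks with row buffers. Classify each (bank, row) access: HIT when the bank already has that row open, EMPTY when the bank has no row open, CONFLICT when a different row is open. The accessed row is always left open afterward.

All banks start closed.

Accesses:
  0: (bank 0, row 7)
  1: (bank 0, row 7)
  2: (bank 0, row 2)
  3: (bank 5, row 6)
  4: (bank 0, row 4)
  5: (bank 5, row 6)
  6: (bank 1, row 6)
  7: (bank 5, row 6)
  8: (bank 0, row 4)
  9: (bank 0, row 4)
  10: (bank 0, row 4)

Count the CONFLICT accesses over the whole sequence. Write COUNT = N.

0: bank 0 row 7 — prev None → EMPTY
1: bank 0 row 7 — prev 7 → HIT
2: bank 0 row 2 — prev 7 → CONFLICT
3: bank 5 row 6 — prev None → EMPTY
4: bank 0 row 4 — prev 2 → CONFLICT
5: bank 5 row 6 — prev 6 → HIT
6: bank 1 row 6 — prev None → EMPTY
7: bank 5 row 6 — prev 6 → HIT
8: bank 0 row 4 — prev 4 → HIT
9: bank 0 row 4 — prev 4 → HIT
10: bank 0 row 4 — prev 4 → HIT

COUNT = 2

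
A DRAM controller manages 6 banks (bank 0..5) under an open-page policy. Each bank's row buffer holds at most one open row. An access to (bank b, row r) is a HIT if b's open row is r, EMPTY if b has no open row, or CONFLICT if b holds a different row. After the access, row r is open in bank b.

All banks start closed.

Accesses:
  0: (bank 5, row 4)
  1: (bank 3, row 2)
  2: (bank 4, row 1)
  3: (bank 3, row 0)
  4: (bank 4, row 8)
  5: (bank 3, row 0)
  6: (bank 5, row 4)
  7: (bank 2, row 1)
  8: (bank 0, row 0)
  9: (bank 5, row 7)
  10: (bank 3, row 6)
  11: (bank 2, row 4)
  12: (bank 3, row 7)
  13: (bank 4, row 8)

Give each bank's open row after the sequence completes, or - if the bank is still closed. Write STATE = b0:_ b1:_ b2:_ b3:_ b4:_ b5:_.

STATE = b0:0 b1:- b2:4 b3:7 b4:8 b5:7

#0 (5,4) E
#1 (3,2) E
#2 (4,1) E
#3 (3,0) C  (was 2)
#4 (4,8) C  (was 1)
#5 (3,0) H  (was 0)
#6 (5,4) H  (was 4)
#7 (2,1) E
#8 (0,0) E
#9 (5,7) C  (was 4)
#10 (3,6) C  (was 0)
#11 (2,4) C  (was 1)
#12 (3,7) C  (was 6)
#13 (4,8) H  (was 8)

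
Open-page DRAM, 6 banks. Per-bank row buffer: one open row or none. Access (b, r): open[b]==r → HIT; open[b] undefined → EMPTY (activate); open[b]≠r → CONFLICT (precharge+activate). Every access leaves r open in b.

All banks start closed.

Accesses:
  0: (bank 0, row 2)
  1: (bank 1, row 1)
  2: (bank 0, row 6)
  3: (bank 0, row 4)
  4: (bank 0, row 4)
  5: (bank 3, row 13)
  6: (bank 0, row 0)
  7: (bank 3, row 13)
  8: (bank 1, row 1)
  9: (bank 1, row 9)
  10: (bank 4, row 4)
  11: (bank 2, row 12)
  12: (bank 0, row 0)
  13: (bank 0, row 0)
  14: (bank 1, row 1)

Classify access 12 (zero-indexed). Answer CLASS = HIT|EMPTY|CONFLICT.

step 0: bank0 None->2 [EMPTY]
step 1: bank1 None->1 [EMPTY]
step 2: bank0 2->6 [CONFLICT]
step 3: bank0 6->4 [CONFLICT]
step 4: bank0 4->4 [HIT]
step 5: bank3 None->13 [EMPTY]
step 6: bank0 4->0 [CONFLICT]
step 7: bank3 13->13 [HIT]
step 8: bank1 1->1 [HIT]
step 9: bank1 1->9 [CONFLICT]
step 10: bank4 None->4 [EMPTY]
step 11: bank2 None->12 [EMPTY]
step 12: bank0 0->0 [HIT]
step 13: bank0 0->0 [HIT]
step 14: bank1 9->1 [CONFLICT]

CLASS = HIT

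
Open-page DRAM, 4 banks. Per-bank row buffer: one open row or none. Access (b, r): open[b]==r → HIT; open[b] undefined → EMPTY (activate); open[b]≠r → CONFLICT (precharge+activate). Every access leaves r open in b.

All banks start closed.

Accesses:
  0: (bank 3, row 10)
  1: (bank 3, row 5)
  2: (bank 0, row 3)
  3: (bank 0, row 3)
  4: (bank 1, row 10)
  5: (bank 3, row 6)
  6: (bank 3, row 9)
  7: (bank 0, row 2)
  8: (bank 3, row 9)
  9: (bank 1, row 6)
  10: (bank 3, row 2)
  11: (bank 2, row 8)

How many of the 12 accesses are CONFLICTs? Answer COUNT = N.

COUNT = 6

#0 (3,10) E
#1 (3,5) C  (was 10)
#2 (0,3) E
#3 (0,3) H  (was 3)
#4 (1,10) E
#5 (3,6) C  (was 5)
#6 (3,9) C  (was 6)
#7 (0,2) C  (was 3)
#8 (3,9) H  (was 9)
#9 (1,6) C  (was 10)
#10 (3,2) C  (was 9)
#11 (2,8) E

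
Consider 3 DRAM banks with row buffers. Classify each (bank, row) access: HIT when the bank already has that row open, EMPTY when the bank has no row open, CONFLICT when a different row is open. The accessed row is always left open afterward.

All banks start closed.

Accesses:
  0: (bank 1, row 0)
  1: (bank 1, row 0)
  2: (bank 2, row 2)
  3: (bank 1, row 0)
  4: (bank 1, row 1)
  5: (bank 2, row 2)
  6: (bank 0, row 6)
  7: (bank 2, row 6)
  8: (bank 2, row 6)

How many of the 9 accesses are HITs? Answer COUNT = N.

COUNT = 4

#0 (1,0) E
#1 (1,0) H  (was 0)
#2 (2,2) E
#3 (1,0) H  (was 0)
#4 (1,1) C  (was 0)
#5 (2,2) H  (was 2)
#6 (0,6) E
#7 (2,6) C  (was 2)
#8 (2,6) H  (was 6)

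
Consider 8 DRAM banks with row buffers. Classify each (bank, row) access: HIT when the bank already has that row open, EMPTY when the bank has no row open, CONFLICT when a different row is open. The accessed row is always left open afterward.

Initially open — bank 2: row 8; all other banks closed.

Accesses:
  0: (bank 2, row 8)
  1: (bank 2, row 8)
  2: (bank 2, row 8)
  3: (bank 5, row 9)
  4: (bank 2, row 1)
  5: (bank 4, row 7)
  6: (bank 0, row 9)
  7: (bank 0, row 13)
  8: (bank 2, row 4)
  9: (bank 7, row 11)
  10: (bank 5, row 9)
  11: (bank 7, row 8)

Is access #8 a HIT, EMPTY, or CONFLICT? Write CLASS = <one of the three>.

0: bank 2 row 8 — prev 8 → HIT
1: bank 2 row 8 — prev 8 → HIT
2: bank 2 row 8 — prev 8 → HIT
3: bank 5 row 9 — prev None → EMPTY
4: bank 2 row 1 — prev 8 → CONFLICT
5: bank 4 row 7 — prev None → EMPTY
6: bank 0 row 9 — prev None → EMPTY
7: bank 0 row 13 — prev 9 → CONFLICT
8: bank 2 row 4 — prev 1 → CONFLICT
9: bank 7 row 11 — prev None → EMPTY
10: bank 5 row 9 — prev 9 → HIT
11: bank 7 row 8 — prev 11 → CONFLICT

CLASS = CONFLICT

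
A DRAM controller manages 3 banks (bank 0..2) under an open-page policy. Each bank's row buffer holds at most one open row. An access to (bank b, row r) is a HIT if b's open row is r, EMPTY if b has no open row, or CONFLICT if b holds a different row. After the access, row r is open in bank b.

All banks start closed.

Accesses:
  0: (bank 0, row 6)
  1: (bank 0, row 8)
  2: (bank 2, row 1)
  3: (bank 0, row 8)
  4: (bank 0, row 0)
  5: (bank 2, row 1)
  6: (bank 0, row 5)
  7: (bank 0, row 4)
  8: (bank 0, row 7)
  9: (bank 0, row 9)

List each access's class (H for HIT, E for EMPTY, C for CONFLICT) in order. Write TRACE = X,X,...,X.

TRACE = E,C,E,H,C,H,C,C,C,C

#0 (0,6) E
#1 (0,8) C  (was 6)
#2 (2,1) E
#3 (0,8) H  (was 8)
#4 (0,0) C  (was 8)
#5 (2,1) H  (was 1)
#6 (0,5) C  (was 0)
#7 (0,4) C  (was 5)
#8 (0,7) C  (was 4)
#9 (0,9) C  (was 7)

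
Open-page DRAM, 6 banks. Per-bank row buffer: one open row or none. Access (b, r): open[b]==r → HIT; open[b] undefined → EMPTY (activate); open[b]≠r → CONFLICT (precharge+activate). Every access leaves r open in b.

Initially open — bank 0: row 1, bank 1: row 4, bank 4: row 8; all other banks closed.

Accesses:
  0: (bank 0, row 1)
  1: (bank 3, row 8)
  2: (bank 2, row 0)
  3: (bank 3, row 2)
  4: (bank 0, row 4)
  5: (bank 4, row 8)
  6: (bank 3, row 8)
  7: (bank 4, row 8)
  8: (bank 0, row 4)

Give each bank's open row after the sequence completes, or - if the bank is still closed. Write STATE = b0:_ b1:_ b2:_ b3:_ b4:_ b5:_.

step 0: bank0 1->1 [HIT]
step 1: bank3 None->8 [EMPTY]
step 2: bank2 None->0 [EMPTY]
step 3: bank3 8->2 [CONFLICT]
step 4: bank0 1->4 [CONFLICT]
step 5: bank4 8->8 [HIT]
step 6: bank3 2->8 [CONFLICT]
step 7: bank4 8->8 [HIT]
step 8: bank0 4->4 [HIT]

STATE = b0:4 b1:4 b2:0 b3:8 b4:8 b5:-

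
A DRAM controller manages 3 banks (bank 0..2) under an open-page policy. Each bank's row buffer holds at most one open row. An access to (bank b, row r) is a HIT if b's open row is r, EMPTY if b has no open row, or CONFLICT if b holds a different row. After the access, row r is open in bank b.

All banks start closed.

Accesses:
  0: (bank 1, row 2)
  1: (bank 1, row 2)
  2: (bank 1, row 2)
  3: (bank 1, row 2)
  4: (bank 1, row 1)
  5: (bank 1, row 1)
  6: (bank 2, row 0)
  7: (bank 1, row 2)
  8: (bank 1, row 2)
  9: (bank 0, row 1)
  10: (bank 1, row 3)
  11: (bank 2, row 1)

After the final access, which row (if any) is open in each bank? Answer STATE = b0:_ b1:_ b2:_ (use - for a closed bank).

  [0] b1 r2: no row ⇒ E
  [1] b1 r2: had r2 ⇒ H
  [2] b1 r2: had r2 ⇒ H
  [3] b1 r2: had r2 ⇒ H
  [4] b1 r1: had r2 ⇒ C
  [5] b1 r1: had r1 ⇒ H
  [6] b2 r0: no row ⇒ E
  [7] b1 r2: had r1 ⇒ C
  [8] b1 r2: had r2 ⇒ H
  [9] b0 r1: no row ⇒ E
  [10] b1 r3: had r2 ⇒ C
  [11] b2 r1: had r0 ⇒ C

STATE = b0:1 b1:3 b2:1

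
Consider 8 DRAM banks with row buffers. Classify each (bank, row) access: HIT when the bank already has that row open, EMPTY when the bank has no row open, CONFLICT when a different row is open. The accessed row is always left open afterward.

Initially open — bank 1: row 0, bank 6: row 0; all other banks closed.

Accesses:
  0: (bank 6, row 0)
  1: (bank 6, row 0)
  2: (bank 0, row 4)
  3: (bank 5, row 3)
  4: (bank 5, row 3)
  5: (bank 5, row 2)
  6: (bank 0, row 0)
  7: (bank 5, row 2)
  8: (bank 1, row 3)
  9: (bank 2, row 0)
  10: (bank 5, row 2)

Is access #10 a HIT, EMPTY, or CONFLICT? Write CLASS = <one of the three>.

CLASS = HIT

  [0] b6 r0: had r0 ⇒ H
  [1] b6 r0: had r0 ⇒ H
  [2] b0 r4: no row ⇒ E
  [3] b5 r3: no row ⇒ E
  [4] b5 r3: had r3 ⇒ H
  [5] b5 r2: had r3 ⇒ C
  [6] b0 r0: had r4 ⇒ C
  [7] b5 r2: had r2 ⇒ H
  [8] b1 r3: had r0 ⇒ C
  [9] b2 r0: no row ⇒ E
  [10] b5 r2: had r2 ⇒ H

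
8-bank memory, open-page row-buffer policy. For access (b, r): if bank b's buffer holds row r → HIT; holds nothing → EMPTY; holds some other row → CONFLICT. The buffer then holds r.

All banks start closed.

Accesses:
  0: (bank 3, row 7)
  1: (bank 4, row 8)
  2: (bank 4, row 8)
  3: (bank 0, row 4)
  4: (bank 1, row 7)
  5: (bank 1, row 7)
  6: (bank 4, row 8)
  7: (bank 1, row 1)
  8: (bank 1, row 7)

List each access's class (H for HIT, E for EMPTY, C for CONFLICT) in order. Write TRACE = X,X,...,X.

#0 (3,7) E
#1 (4,8) E
#2 (4,8) H  (was 8)
#3 (0,4) E
#4 (1,7) E
#5 (1,7) H  (was 7)
#6 (4,8) H  (was 8)
#7 (1,1) C  (was 7)
#8 (1,7) C  (was 1)

TRACE = E,E,H,E,E,H,H,C,C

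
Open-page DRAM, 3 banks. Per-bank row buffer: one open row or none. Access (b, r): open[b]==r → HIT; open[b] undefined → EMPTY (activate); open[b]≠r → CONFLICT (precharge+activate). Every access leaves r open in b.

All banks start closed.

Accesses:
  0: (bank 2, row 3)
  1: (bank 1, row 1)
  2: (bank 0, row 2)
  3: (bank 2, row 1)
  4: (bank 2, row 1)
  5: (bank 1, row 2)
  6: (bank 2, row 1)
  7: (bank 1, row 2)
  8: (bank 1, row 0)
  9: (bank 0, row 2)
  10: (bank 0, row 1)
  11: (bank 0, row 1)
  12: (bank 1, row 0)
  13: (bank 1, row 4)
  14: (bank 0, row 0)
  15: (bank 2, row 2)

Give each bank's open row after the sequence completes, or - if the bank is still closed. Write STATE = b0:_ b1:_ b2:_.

STATE = b0:0 b1:4 b2:2

step 0: bank2 None->3 [EMPTY]
step 1: bank1 None->1 [EMPTY]
step 2: bank0 None->2 [EMPTY]
step 3: bank2 3->1 [CONFLICT]
step 4: bank2 1->1 [HIT]
step 5: bank1 1->2 [CONFLICT]
step 6: bank2 1->1 [HIT]
step 7: bank1 2->2 [HIT]
step 8: bank1 2->0 [CONFLICT]
step 9: bank0 2->2 [HIT]
step 10: bank0 2->1 [CONFLICT]
step 11: bank0 1->1 [HIT]
step 12: bank1 0->0 [HIT]
step 13: bank1 0->4 [CONFLICT]
step 14: bank0 1->0 [CONFLICT]
step 15: bank2 1->2 [CONFLICT]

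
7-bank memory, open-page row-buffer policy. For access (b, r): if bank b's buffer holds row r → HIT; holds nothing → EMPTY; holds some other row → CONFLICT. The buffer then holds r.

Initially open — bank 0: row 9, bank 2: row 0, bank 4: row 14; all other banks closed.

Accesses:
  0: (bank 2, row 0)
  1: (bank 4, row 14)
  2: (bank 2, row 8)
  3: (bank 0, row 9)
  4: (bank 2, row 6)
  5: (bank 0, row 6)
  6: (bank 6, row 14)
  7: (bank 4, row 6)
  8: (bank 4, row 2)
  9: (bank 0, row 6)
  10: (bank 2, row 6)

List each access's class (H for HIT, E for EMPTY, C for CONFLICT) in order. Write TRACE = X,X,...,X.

TRACE = H,H,C,H,C,C,E,C,C,H,H

step 0: bank2 0->0 [HIT]
step 1: bank4 14->14 [HIT]
step 2: bank2 0->8 [CONFLICT]
step 3: bank0 9->9 [HIT]
step 4: bank2 8->6 [CONFLICT]
step 5: bank0 9->6 [CONFLICT]
step 6: bank6 None->14 [EMPTY]
step 7: bank4 14->6 [CONFLICT]
step 8: bank4 6->2 [CONFLICT]
step 9: bank0 6->6 [HIT]
step 10: bank2 6->6 [HIT]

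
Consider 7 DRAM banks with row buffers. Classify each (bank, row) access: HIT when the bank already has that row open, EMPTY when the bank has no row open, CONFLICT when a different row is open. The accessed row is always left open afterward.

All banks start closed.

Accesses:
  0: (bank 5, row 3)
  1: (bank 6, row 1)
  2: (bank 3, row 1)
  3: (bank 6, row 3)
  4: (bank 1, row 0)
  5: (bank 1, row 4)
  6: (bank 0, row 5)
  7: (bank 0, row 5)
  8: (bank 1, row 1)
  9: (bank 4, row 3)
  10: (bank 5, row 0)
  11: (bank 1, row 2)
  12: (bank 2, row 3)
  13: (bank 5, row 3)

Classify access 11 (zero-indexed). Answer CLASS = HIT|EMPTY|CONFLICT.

CLASS = CONFLICT

#0 (5,3) E
#1 (6,1) E
#2 (3,1) E
#3 (6,3) C  (was 1)
#4 (1,0) E
#5 (1,4) C  (was 0)
#6 (0,5) E
#7 (0,5) H  (was 5)
#8 (1,1) C  (was 4)
#9 (4,3) E
#10 (5,0) C  (was 3)
#11 (1,2) C  (was 1)
#12 (2,3) E
#13 (5,3) C  (was 0)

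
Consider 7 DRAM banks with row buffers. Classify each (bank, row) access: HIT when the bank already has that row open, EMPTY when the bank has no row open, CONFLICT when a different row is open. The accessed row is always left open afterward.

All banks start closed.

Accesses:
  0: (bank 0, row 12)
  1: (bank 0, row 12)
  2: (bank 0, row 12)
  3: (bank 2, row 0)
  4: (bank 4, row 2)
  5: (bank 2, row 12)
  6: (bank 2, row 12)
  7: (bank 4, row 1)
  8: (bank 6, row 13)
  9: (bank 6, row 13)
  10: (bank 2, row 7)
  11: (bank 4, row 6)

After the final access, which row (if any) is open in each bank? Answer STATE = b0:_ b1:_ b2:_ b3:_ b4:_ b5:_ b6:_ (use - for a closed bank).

  [0] b0 r12: no row ⇒ E
  [1] b0 r12: had r12 ⇒ H
  [2] b0 r12: had r12 ⇒ H
  [3] b2 r0: no row ⇒ E
  [4] b4 r2: no row ⇒ E
  [5] b2 r12: had r0 ⇒ C
  [6] b2 r12: had r12 ⇒ H
  [7] b4 r1: had r2 ⇒ C
  [8] b6 r13: no row ⇒ E
  [9] b6 r13: had r13 ⇒ H
  [10] b2 r7: had r12 ⇒ C
  [11] b4 r6: had r1 ⇒ C

STATE = b0:12 b1:- b2:7 b3:- b4:6 b5:- b6:13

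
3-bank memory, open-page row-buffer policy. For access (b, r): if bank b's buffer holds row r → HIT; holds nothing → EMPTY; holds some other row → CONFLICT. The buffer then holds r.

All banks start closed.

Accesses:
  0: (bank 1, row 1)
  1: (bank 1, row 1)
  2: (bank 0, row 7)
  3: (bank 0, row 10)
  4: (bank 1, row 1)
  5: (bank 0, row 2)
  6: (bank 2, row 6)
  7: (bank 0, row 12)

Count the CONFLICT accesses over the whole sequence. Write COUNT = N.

0: bank 1 row 1 — prev None → EMPTY
1: bank 1 row 1 — prev 1 → HIT
2: bank 0 row 7 — prev None → EMPTY
3: bank 0 row 10 — prev 7 → CONFLICT
4: bank 1 row 1 — prev 1 → HIT
5: bank 0 row 2 — prev 10 → CONFLICT
6: bank 2 row 6 — prev None → EMPTY
7: bank 0 row 12 — prev 2 → CONFLICT

COUNT = 3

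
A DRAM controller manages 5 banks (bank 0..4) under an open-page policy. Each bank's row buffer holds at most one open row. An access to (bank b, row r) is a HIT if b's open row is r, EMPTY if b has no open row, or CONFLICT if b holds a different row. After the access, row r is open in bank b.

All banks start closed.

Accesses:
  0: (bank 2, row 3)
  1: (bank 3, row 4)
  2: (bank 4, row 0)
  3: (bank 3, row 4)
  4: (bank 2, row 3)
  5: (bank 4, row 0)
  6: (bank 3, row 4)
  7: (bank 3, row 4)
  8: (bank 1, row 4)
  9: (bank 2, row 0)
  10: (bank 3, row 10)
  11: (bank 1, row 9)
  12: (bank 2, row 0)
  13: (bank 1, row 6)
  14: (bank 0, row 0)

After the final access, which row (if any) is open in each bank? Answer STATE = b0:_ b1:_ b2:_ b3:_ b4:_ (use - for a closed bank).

#0 (2,3) E
#1 (3,4) E
#2 (4,0) E
#3 (3,4) H  (was 4)
#4 (2,3) H  (was 3)
#5 (4,0) H  (was 0)
#6 (3,4) H  (was 4)
#7 (3,4) H  (was 4)
#8 (1,4) E
#9 (2,0) C  (was 3)
#10 (3,10) C  (was 4)
#11 (1,9) C  (was 4)
#12 (2,0) H  (was 0)
#13 (1,6) C  (was 9)
#14 (0,0) E

STATE = b0:0 b1:6 b2:0 b3:10 b4:0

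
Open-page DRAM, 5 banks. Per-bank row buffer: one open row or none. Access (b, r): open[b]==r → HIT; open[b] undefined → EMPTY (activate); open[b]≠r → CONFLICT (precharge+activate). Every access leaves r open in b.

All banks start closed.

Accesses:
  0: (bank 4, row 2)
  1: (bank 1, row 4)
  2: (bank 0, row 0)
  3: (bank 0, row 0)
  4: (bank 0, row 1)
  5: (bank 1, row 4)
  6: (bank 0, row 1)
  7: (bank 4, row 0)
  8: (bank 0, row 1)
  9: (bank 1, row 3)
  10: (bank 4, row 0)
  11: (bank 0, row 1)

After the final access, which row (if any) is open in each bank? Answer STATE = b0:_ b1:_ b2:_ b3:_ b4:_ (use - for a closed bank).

  [0] b4 r2: no row ⇒ E
  [1] b1 r4: no row ⇒ E
  [2] b0 r0: no row ⇒ E
  [3] b0 r0: had r0 ⇒ H
  [4] b0 r1: had r0 ⇒ C
  [5] b1 r4: had r4 ⇒ H
  [6] b0 r1: had r1 ⇒ H
  [7] b4 r0: had r2 ⇒ C
  [8] b0 r1: had r1 ⇒ H
  [9] b1 r3: had r4 ⇒ C
  [10] b4 r0: had r0 ⇒ H
  [11] b0 r1: had r1 ⇒ H

STATE = b0:1 b1:3 b2:- b3:- b4:0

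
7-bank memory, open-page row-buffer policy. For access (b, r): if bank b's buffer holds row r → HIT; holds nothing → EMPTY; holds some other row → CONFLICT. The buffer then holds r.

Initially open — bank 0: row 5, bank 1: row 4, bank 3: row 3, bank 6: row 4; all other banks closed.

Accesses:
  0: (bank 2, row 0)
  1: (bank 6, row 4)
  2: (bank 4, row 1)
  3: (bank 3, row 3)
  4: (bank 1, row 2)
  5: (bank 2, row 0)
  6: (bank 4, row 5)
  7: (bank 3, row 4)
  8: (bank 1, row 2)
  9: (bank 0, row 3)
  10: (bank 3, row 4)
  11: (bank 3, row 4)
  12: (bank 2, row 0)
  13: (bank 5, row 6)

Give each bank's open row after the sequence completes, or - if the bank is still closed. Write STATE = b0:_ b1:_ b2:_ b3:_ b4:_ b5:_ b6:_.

STATE = b0:3 b1:2 b2:0 b3:4 b4:5 b5:6 b6:4

  [0] b2 r0: no row ⇒ E
  [1] b6 r4: had r4 ⇒ H
  [2] b4 r1: no row ⇒ E
  [3] b3 r3: had r3 ⇒ H
  [4] b1 r2: had r4 ⇒ C
  [5] b2 r0: had r0 ⇒ H
  [6] b4 r5: had r1 ⇒ C
  [7] b3 r4: had r3 ⇒ C
  [8] b1 r2: had r2 ⇒ H
  [9] b0 r3: had r5 ⇒ C
  [10] b3 r4: had r4 ⇒ H
  [11] b3 r4: had r4 ⇒ H
  [12] b2 r0: had r0 ⇒ H
  [13] b5 r6: no row ⇒ E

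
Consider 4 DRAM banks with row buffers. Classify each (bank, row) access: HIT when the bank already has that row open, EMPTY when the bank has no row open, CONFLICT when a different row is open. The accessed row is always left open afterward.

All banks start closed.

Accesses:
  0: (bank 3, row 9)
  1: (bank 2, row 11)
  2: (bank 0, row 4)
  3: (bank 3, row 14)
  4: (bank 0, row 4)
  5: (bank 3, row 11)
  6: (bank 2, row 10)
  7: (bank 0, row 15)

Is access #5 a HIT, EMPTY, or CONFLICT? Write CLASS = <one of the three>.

step 0: bank3 None->9 [EMPTY]
step 1: bank2 None->11 [EMPTY]
step 2: bank0 None->4 [EMPTY]
step 3: bank3 9->14 [CONFLICT]
step 4: bank0 4->4 [HIT]
step 5: bank3 14->11 [CONFLICT]
step 6: bank2 11->10 [CONFLICT]
step 7: bank0 4->15 [CONFLICT]

CLASS = CONFLICT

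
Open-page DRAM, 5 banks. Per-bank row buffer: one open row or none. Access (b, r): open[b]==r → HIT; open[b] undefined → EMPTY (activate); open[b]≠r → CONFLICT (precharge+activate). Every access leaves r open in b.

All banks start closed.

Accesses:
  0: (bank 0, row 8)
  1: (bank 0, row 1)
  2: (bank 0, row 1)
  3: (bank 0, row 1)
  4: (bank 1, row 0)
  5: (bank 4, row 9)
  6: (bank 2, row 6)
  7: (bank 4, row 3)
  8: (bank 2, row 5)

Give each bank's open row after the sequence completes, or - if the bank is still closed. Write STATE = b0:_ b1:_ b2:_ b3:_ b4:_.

STATE = b0:1 b1:0 b2:5 b3:- b4:3

  [0] b0 r8: no row ⇒ E
  [1] b0 r1: had r8 ⇒ C
  [2] b0 r1: had r1 ⇒ H
  [3] b0 r1: had r1 ⇒ H
  [4] b1 r0: no row ⇒ E
  [5] b4 r9: no row ⇒ E
  [6] b2 r6: no row ⇒ E
  [7] b4 r3: had r9 ⇒ C
  [8] b2 r5: had r6 ⇒ C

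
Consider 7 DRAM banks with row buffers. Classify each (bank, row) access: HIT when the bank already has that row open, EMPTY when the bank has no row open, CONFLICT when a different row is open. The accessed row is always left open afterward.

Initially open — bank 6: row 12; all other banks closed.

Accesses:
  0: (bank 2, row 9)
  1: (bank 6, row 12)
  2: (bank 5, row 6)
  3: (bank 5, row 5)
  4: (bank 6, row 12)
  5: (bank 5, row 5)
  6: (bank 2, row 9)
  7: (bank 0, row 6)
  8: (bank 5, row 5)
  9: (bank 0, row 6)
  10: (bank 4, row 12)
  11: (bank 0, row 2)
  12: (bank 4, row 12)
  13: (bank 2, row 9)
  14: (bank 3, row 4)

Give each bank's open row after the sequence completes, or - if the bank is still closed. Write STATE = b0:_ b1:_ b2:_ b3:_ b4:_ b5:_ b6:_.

STATE = b0:2 b1:- b2:9 b3:4 b4:12 b5:5 b6:12

step 0: bank2 None->9 [EMPTY]
step 1: bank6 12->12 [HIT]
step 2: bank5 None->6 [EMPTY]
step 3: bank5 6->5 [CONFLICT]
step 4: bank6 12->12 [HIT]
step 5: bank5 5->5 [HIT]
step 6: bank2 9->9 [HIT]
step 7: bank0 None->6 [EMPTY]
step 8: bank5 5->5 [HIT]
step 9: bank0 6->6 [HIT]
step 10: bank4 None->12 [EMPTY]
step 11: bank0 6->2 [CONFLICT]
step 12: bank4 12->12 [HIT]
step 13: bank2 9->9 [HIT]
step 14: bank3 None->4 [EMPTY]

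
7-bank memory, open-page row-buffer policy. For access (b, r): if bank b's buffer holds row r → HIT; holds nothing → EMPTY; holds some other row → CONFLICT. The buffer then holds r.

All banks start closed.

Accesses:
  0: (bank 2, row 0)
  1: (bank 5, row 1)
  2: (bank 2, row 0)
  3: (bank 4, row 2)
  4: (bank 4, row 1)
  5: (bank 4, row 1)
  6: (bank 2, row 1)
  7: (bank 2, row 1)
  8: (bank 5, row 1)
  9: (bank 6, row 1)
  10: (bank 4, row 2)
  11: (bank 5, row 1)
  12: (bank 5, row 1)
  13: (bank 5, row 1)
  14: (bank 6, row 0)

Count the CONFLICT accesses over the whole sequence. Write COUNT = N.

COUNT = 4

step 0: bank2 None->0 [EMPTY]
step 1: bank5 None->1 [EMPTY]
step 2: bank2 0->0 [HIT]
step 3: bank4 None->2 [EMPTY]
step 4: bank4 2->1 [CONFLICT]
step 5: bank4 1->1 [HIT]
step 6: bank2 0->1 [CONFLICT]
step 7: bank2 1->1 [HIT]
step 8: bank5 1->1 [HIT]
step 9: bank6 None->1 [EMPTY]
step 10: bank4 1->2 [CONFLICT]
step 11: bank5 1->1 [HIT]
step 12: bank5 1->1 [HIT]
step 13: bank5 1->1 [HIT]
step 14: bank6 1->0 [CONFLICT]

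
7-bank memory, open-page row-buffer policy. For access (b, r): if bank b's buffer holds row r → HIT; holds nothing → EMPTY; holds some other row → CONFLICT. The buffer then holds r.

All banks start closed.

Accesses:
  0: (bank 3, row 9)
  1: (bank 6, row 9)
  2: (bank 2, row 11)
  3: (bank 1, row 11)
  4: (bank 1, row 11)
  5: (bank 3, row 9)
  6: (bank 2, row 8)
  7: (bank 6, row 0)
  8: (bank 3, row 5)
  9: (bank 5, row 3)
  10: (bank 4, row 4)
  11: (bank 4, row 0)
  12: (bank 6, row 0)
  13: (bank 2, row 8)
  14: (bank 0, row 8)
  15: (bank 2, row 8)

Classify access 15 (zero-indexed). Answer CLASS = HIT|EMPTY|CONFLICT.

step 0: bank3 None->9 [EMPTY]
step 1: bank6 None->9 [EMPTY]
step 2: bank2 None->11 [EMPTY]
step 3: bank1 None->11 [EMPTY]
step 4: bank1 11->11 [HIT]
step 5: bank3 9->9 [HIT]
step 6: bank2 11->8 [CONFLICT]
step 7: bank6 9->0 [CONFLICT]
step 8: bank3 9->5 [CONFLICT]
step 9: bank5 None->3 [EMPTY]
step 10: bank4 None->4 [EMPTY]
step 11: bank4 4->0 [CONFLICT]
step 12: bank6 0->0 [HIT]
step 13: bank2 8->8 [HIT]
step 14: bank0 None->8 [EMPTY]
step 15: bank2 8->8 [HIT]

CLASS = HIT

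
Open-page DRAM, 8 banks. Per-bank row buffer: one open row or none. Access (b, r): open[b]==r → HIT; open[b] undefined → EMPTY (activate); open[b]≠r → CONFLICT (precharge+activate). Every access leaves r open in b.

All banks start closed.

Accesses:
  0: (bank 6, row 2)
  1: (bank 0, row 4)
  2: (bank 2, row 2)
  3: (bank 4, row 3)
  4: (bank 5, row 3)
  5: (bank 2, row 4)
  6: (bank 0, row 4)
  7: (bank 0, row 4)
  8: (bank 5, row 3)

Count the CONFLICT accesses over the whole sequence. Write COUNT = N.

#0 (6,2) E
#1 (0,4) E
#2 (2,2) E
#3 (4,3) E
#4 (5,3) E
#5 (2,4) C  (was 2)
#6 (0,4) H  (was 4)
#7 (0,4) H  (was 4)
#8 (5,3) H  (was 3)

COUNT = 1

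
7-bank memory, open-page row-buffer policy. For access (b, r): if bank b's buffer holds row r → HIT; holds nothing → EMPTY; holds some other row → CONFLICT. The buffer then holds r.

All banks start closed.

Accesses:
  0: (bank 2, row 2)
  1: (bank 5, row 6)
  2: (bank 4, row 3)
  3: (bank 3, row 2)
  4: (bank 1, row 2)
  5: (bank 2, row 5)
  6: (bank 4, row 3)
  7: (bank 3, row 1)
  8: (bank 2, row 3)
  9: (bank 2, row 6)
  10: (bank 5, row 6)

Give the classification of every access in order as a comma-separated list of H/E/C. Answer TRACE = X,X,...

0: bank 2 row 2 — prev None → EMPTY
1: bank 5 row 6 — prev None → EMPTY
2: bank 4 row 3 — prev None → EMPTY
3: bank 3 row 2 — prev None → EMPTY
4: bank 1 row 2 — prev None → EMPTY
5: bank 2 row 5 — prev 2 → CONFLICT
6: bank 4 row 3 — prev 3 → HIT
7: bank 3 row 1 — prev 2 → CONFLICT
8: bank 2 row 3 — prev 5 → CONFLICT
9: bank 2 row 6 — prev 3 → CONFLICT
10: bank 5 row 6 — prev 6 → HIT

TRACE = E,E,E,E,E,C,H,C,C,C,H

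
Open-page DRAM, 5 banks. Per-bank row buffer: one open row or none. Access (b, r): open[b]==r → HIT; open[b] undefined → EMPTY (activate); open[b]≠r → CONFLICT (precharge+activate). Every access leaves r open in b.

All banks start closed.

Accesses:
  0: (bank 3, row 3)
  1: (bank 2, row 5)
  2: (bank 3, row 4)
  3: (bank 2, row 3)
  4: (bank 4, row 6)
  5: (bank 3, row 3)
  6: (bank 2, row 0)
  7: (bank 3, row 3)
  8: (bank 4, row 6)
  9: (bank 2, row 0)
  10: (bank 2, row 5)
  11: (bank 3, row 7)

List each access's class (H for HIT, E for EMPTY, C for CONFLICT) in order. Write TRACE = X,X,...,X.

TRACE = E,E,C,C,E,C,C,H,H,H,C,C

step 0: bank3 None->3 [EMPTY]
step 1: bank2 None->5 [EMPTY]
step 2: bank3 3->4 [CONFLICT]
step 3: bank2 5->3 [CONFLICT]
step 4: bank4 None->6 [EMPTY]
step 5: bank3 4->3 [CONFLICT]
step 6: bank2 3->0 [CONFLICT]
step 7: bank3 3->3 [HIT]
step 8: bank4 6->6 [HIT]
step 9: bank2 0->0 [HIT]
step 10: bank2 0->5 [CONFLICT]
step 11: bank3 3->7 [CONFLICT]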